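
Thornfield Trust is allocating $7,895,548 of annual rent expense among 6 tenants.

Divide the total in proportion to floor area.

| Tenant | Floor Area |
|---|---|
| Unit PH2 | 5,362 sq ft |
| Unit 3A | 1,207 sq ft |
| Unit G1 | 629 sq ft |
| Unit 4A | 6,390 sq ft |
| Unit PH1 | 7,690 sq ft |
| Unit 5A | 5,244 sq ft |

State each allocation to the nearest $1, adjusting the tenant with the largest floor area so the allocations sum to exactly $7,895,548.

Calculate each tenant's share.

Unit PH2: $1,596,257; Unit 3A: $359,322; Unit G1: $187,252; Unit 4A: $1,902,291; Unit PH1: $2,289,297; Unit 5A: $1,561,129

Combined floor area = 26,522.
Raw shares: Unit PH2 5,362/26,522 × $7,895,548 = 1,596,257.01; Unit 3A 1,207/26,522 × $7,895,548 = 359,321.56; Unit G1 629/26,522 × $7,895,548 = 187,252.08; Unit 4A 6,390/26,522 × $7,895,548 = 1,902,290.62; Unit PH1 7,690/26,522 × $7,895,548 = 2,289,298.10; Unit 5A 5,244/26,522 × $7,895,548 = 1,561,128.64.
At nearest $1: Unit PH2 $1,596,257; Unit 3A $359,322; Unit G1 $187,252; Unit 4A $1,902,291; Unit PH1 $2,289,298; Unit 5A $1,561,129. Sum = $7,895,549.
Difference $7,895,548 − $7,895,549 = −$1 applied to largest floor area (Unit PH1): Unit PH1 becomes $2,289,297.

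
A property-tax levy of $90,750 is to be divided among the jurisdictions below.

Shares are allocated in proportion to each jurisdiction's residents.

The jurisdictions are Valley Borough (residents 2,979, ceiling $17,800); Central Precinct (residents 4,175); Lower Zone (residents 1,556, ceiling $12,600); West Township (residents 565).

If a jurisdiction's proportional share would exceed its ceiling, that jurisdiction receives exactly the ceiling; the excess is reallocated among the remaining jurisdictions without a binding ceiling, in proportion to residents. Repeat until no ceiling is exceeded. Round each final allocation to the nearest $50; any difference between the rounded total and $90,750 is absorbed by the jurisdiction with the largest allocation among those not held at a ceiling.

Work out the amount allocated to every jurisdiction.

Valley Borough: $17,800 · Central Precinct: $53,150 · Lower Zone: $12,600 · West Township: $7,200

Sum of residents: 9,275.
Unconstrained shares: Valley Borough 29,147.63; Central Precinct 40,849.73; Lower Zone 15,224.47; West Township 5,528.17.
Held at cap: Valley Borough ($17,800), Lower Zone ($12,600); residual $60,350 reallocated over remaining residents 4,740.
Remaining shares: Central Precinct 53,156.38 → $53,150; West Township 7,193.62 → $7,200.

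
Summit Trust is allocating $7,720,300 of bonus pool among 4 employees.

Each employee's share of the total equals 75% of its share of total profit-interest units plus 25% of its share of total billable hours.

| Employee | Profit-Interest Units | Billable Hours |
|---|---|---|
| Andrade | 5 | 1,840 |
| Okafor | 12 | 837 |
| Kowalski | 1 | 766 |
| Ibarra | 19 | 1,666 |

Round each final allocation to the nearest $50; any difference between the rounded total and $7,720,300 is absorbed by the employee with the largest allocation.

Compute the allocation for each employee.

Andrade: $1,477,600; Okafor: $2,194,100; Kowalski: $445,850; Ibarra: $3,602,750

Totals — profit-interest units 37, billable hours 5,109.
Composite weights (75% profit-interest units + 25% billable hours): Andrade 0.1914; Okafor 0.2842; Kowalski 0.0578; Ibarra 0.4667.
Raw shares: Andrade 1,477,576.95; Okafor 2,194,112.18; Kowalski 445,871.59; Ibarra 3,602,739.28.
After rounding ($50): Andrade $1,477,600; Okafor $2,194,100; Kowalski $445,850; Ibarra $3,602,750. Sum = $7,720,300.
Sum already equals the total — no adjustment.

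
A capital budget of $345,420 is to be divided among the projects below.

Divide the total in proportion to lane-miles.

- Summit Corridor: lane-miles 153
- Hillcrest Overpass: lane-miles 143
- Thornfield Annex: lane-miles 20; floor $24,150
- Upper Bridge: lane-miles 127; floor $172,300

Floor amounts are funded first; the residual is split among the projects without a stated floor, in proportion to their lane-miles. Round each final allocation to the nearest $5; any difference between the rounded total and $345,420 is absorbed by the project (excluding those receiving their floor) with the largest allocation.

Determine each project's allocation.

Summit Corridor: $77,000; Hillcrest Overpass: $71,970; Thornfield Annex: $24,150; Upper Bridge: $172,300

Guaranteed amounts: Thornfield Annex $24,150; Upper Bridge $172,300. Residual $148,970.
Residual split over remaining lane-miles 296: Summit Corridor 77,001.39 → $77,000; Hillcrest Overpass 71,968.61 → $71,970.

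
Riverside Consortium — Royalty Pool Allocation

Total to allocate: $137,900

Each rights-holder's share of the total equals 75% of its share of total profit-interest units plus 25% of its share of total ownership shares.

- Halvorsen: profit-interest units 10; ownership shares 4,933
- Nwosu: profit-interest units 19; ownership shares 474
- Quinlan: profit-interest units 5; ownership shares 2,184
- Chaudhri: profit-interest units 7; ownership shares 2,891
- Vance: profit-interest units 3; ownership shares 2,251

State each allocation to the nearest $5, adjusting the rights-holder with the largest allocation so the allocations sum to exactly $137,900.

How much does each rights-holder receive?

Halvorsen: $36,860 | Nwosu: $45,950 | Quinlan: $17,665 | Chaudhri: $24,280 | Vance: $13,145

Totals — profit-interest units 44, ownership shares 12,733.
Blended shares (75% profit-interest units + 25% ownership shares): Halvorsen 0.2673; Nwosu 0.3332; Quinlan 0.1281; Chaudhri 0.1761; Vance 0.0953.
Pro-rata amounts: Halvorsen 36,861.94; Nwosu 45,944.17; Quinlan 17,666.09; Chaudhri 24,281.45; Vance 13,146.36.
Rounded to nearest $5: Halvorsen $36,860; Nwosu $45,945; Quinlan $17,665; Chaudhri $24,280; Vance $13,145. Sum = $137,895.
Difference $137,900 − $137,895 = +$5 applied to largest allocation (Nwosu): Nwosu becomes $45,950.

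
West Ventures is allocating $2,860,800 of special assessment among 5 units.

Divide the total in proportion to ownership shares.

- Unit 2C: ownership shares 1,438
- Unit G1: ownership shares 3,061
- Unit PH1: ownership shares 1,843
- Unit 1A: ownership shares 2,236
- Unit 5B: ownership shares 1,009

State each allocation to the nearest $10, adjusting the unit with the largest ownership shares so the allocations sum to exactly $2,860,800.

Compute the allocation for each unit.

Sum of ownership shares: 1,438 + 3,061 + 1,843 + 2,236 + 1,009 = 9,587.
Proportional shares: Unit 2C 429,105.08; Unit G1 913,414.92; Unit PH1 549,958.74; Unit 1A 667,231.54; Unit 5B 301,089.73.
Rounded to nearest $10: Unit 2C $429,110; Unit G1 $913,410; Unit PH1 $549,960; Unit 1A $667,230; Unit 5B $301,090. Sum = $2,860,800.
Sum already equals the total — no adjustment.

Unit 2C: $429,110 | Unit G1: $913,410 | Unit PH1: $549,960 | Unit 1A: $667,230 | Unit 5B: $301,090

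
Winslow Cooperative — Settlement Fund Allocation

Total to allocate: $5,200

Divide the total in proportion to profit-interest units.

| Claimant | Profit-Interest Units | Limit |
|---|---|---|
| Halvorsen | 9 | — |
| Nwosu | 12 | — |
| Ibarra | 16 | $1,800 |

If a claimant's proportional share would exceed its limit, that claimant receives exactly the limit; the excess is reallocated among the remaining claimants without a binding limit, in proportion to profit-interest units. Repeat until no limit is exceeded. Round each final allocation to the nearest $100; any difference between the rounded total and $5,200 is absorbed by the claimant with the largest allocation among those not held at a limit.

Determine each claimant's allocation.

Profit-interest units total: 37.
Unconstrained shares: Halvorsen 1,264.86; Nwosu 1,686.49; Ibarra 2,248.65.
Cap binds for Ibarra ($1,800); remaining pool $3,400 reallocated over remaining profit-interest units 21.
Remaining shares: Halvorsen 1,457.14 → $1,500; Nwosu 1,942.86 → $1,900.

Halvorsen: $1,500 | Nwosu: $1,900 | Ibarra: $1,800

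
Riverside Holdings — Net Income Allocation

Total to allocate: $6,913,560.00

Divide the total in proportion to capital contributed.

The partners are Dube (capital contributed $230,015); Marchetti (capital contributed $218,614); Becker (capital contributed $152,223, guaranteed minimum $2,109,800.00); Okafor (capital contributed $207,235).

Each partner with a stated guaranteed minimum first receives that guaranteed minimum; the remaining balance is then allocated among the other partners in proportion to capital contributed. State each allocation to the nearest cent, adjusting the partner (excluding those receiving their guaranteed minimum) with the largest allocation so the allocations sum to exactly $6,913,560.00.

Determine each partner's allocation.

Fund the minimums — Becker $2,109,800.00. Residual $4,803,760.00.
Residual split over remaining capital contributed 655,864: Dube 1,684,704.2320 → $1,684,704.23; Marchetti 1,601,199.6216 → $1,601,199.62; Okafor 1,517,856.1464 → $1,517,856.15.

Dube: $1,684,704.23 | Marchetti: $1,601,199.62 | Becker: $2,109,800.00 | Okafor: $1,517,856.15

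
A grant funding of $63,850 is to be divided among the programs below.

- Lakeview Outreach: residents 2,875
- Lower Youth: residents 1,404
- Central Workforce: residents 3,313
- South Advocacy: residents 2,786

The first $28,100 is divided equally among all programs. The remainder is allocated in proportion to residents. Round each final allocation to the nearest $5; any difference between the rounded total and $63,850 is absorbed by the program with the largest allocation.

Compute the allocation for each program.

Lakeview Outreach: $16,930 | Lower Youth: $11,860 | Central Workforce: $18,440 | South Advocacy: $16,620

First tranche $28,100 split equally: $7,025 each.
Remainder $35,750 by residents (total 10,378): Lakeview Outreach 9,903.76 → $9,905; Lower Youth 4,836.48 → $4,835; Central Workforce 11,412.58 → $11,415; South Advocacy 9,597.18 → $9,595.
Totals: Lakeview Outreach $7,025 + $9,905 = $16,930; Lower Youth $7,025 + $4,835 = $11,860; Central Workforce $7,025 + $11,415 = $18,440; South Advocacy $7,025 + $9,595 = $16,620.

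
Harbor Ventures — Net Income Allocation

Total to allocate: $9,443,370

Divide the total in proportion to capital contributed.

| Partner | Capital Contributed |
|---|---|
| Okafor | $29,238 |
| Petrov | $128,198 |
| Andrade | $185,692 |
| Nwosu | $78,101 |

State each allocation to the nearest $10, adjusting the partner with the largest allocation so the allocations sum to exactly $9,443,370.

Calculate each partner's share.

Okafor: $655,480 | Petrov: $2,874,020 | Andrade: $4,162,950 | Nwosu: $1,750,920

Combined capital contributed = 421,229.
Unrounded shares: Okafor 29,238/421,229 × $9,443,370 = 655,475.41; Petrov 128,198/421,229 × $9,443,370 = 2,874,021.37; Andrade 185,692/421,229 × $9,443,370 = 4,162,957.11; Nwosu 78,101/421,229 × $9,443,370 = 1,750,916.11.
Rounded to nearest $10: Okafor $655,480; Petrov $2,874,020; Andrade $4,162,960; Nwosu $1,750,920. Sum = $9,443,380.
Difference $9,443,370 − $9,443,380 = −$10 applied to largest allocation (Andrade): Andrade becomes $4,162,950.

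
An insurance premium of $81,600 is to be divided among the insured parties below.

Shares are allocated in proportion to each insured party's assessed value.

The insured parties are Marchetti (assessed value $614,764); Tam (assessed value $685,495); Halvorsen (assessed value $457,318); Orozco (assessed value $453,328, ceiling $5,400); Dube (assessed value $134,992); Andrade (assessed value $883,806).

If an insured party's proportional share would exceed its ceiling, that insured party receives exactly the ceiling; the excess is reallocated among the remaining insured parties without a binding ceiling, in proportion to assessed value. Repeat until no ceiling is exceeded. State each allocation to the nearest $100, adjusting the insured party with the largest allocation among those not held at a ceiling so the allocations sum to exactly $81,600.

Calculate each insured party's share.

Assessed value total: 3,229,703.
Proportional shares (ignoring caps): Marchetti 15,532.31; Tam 17,319.36; Halvorsen 11,554.36; Orozco 11,453.55; Dube 3,410.64; Andrade 22,329.78.
Capped: Orozco ($5,400); remaining pool $76,200 reallocated over remaining assessed value 2,776,375.
Shares after redistribution: Marchetti 16,872.73 → $16,900; Tam 18,814.00 → $18,800; Halvorsen 12,551.49 → $12,600; Dube 3,704.97 → $3,700; Andrade 24,256.82 → $24,300.
Rounding difference −$100 applied to Andrade → $24,200.

Marchetti: $16,900 | Tam: $18,800 | Halvorsen: $12,600 | Orozco: $5,400 | Dube: $3,700 | Andrade: $24,200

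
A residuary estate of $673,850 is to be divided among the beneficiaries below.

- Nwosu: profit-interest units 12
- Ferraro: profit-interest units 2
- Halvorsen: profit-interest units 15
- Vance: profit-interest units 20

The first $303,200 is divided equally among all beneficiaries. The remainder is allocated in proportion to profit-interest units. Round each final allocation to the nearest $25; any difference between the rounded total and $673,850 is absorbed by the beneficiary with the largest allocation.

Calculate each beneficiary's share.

Equal tier: $303,200 ÷ 4 = $75,800 apiece.
Remainder $370,650 by profit-interest units (total 49): Nwosu 90,771.43 → $90,775; Ferraro 15,128.57 → $15,125; Halvorsen 113,464.29 → $113,475; Vance 151,285.71 → $151,275.
Totals: Nwosu $75,800 + $90,775 = $166,575; Ferraro $75,800 + $15,125 = $90,925; Halvorsen $75,800 + $113,475 = $189,275; Vance $75,800 + $151,275 = $227,075.

Nwosu: $166,575 | Ferraro: $90,925 | Halvorsen: $189,275 | Vance: $227,075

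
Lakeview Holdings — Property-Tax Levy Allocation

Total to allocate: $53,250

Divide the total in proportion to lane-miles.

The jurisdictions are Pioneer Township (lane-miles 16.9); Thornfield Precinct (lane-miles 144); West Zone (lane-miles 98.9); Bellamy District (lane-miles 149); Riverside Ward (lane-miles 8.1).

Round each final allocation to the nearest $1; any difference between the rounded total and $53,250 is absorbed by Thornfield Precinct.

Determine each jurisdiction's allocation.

Sum of lane-miles: 416.9.
Raw shares: Pioneer Township 16.9/416.9 × $53,250 = 2,158.61; Thornfield Precinct 144/416.9 × $53,250 = 18,392.90; West Zone 98.9/416.9 × $53,250 = 12,632.35; Bellamy District 149/416.9 × $53,250 = 19,031.54; Riverside Ward 8.1/416.9 × $53,250 = 1,034.60.
Rounded to nearest $1: Pioneer Township $2,159; Thornfield Precinct $18,393; West Zone $12,632; Bellamy District $19,032; Riverside Ward $1,035. Sum = $53,251.
Difference $53,250 − $53,251 = −$1 applied to Thornfield Precinct: Thornfield Precinct becomes $18,392.

Pioneer Township: $2,159 · Thornfield Precinct: $18,392 · West Zone: $12,632 · Bellamy District: $19,032 · Riverside Ward: $1,035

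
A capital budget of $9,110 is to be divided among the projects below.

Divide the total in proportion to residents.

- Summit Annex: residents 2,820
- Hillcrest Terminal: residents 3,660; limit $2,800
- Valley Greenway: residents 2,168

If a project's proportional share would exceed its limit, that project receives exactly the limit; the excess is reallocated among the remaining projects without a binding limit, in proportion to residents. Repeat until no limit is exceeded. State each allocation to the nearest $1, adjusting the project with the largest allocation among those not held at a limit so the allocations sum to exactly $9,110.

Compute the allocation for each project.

Total residents = 8,648.
Unconstrained shares: Summit Annex 2,970.65; Hillcrest Terminal 3,855.53; Valley Greenway 2,283.82.
Held at cap: Hillcrest Terminal ($2,800); remaining pool $6,310 reallocated over remaining residents 4,988.
Shares after redistribution: Summit Annex 3,567.40 → $3,567; Valley Greenway 2,742.60 → $2,743.

Summit Annex: $3,567 | Hillcrest Terminal: $2,800 | Valley Greenway: $2,743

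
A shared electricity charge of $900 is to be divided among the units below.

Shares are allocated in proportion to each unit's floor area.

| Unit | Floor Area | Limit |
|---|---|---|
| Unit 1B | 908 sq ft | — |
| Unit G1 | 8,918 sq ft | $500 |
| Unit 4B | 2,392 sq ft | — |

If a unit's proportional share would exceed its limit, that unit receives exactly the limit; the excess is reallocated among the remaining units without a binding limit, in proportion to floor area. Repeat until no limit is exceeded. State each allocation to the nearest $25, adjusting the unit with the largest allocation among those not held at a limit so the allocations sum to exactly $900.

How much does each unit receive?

Unit 1B: $100 | Unit G1: $500 | Unit 4B: $300

Total floor area = 12,218.
Pro-rata shares before constraints: Unit 1B 66.88; Unit G1 656.92; Unit 4B 176.20.
Cap binds for Unit G1 ($500); balance $400 reallocated over remaining floor area 3,300.
Remaining shares: Unit 1B 110.06 → $100; Unit 4B 289.94 → $300.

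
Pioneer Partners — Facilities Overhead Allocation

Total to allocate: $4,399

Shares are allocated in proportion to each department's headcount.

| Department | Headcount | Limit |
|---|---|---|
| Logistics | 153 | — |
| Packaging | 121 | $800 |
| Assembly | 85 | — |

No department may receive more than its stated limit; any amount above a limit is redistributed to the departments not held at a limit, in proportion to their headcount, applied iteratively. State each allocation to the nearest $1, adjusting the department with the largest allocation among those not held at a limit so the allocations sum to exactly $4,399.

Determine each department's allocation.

Total headcount = 359.
Proportional shares (ignoring caps): Logistics 1,874.78; Packaging 1,482.67; Assembly 1,041.55.
Cap binds for Packaging ($800); residual $3,599 reallocated over remaining headcount 238.
Redistributed shares: Logistics 2,313.64 → $2,314; Assembly 1,285.36 → $1,285.

Logistics: $2,314 · Packaging: $800 · Assembly: $1,285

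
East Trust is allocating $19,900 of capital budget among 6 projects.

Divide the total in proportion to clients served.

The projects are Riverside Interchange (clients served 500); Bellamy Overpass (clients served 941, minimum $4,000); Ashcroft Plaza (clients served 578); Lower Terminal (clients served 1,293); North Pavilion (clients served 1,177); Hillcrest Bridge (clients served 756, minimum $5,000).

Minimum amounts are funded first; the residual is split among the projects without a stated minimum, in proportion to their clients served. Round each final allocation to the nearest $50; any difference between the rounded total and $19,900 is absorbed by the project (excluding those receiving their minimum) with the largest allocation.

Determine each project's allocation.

Minimums first: Bellamy Overpass $4,000; Hillcrest Bridge $5,000. Residual $10,900.
Residual split over remaining clients served 3,548: Riverside Interchange 1,536.08 → $1,550; Ashcroft Plaza 1,775.70 → $1,800; Lower Terminal 3,972.29 → $3,950; North Pavilion 3,615.92 → $3,600.

Riverside Interchange: $1,550 · Bellamy Overpass: $4,000 · Ashcroft Plaza: $1,800 · Lower Terminal: $3,950 · North Pavilion: $3,600 · Hillcrest Bridge: $5,000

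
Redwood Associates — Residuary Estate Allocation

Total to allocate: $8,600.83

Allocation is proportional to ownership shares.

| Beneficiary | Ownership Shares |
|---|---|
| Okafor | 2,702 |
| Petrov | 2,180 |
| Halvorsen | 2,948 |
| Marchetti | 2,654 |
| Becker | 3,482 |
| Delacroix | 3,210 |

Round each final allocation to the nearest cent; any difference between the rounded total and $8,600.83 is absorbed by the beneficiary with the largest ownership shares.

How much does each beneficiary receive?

Okafor: $1,353.02 | Petrov: $1,091.63 | Halvorsen: $1,476.20 | Marchetti: $1,328.98 | Becker: $1,743.60 | Delacroix: $1,607.40

Ownership shares total: 2,702 + 2,180 + 2,948 + 2,654 + 3,482 + 3,210 = 17,176.
Pro-rata amounts: Okafor 1,353.0183; Petrov 1,091.6284; Halvorsen 1,476.2021; Marchetti 1,328.9825; Becker 1,743.6010; Delacroix 1,607.3978.
Rounded to nearest cent: Okafor $1,353.02; Petrov $1,091.63; Halvorsen $1,476.20; Marchetti $1,328.98; Becker $1,743.60; Delacroix $1,607.40. Sum = $8,600.83.
Sum already equals the total — no adjustment.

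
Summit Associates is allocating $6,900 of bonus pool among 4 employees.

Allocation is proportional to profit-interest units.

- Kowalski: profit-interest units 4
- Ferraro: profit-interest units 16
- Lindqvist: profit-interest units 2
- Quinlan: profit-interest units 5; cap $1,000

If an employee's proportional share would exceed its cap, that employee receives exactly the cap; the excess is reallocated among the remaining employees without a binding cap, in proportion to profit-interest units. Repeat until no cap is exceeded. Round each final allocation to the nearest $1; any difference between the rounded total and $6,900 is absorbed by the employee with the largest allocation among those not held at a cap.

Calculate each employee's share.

Kowalski: $1,073 | Ferraro: $4,291 | Lindqvist: $536 | Quinlan: $1,000

Sum of profit-interest units: 27.
Proportional shares (ignoring caps): Kowalski 1,022.22; Ferraro 4,088.89; Lindqvist 511.11; Quinlan 1,277.78.
Cap binds for Quinlan ($1,000); remaining pool $5,900 reallocated over remaining profit-interest units 22.
Shares after redistribution: Kowalski 1,072.73 → $1,073; Ferraro 4,290.91 → $4,291; Lindqvist 536.36 → $536.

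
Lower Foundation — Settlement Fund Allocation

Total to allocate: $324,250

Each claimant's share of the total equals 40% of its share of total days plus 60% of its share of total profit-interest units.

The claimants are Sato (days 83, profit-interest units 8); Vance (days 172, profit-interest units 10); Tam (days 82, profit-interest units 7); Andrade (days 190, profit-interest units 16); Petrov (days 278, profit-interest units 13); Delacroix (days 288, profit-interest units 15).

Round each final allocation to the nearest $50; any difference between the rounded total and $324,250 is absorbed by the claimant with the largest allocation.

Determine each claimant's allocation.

Days total 1,093; profit-interest units total 69.
Composite weights (40% days + 60% profit-interest units): Sato 0.0999; Vance 0.1499; Tam 0.0909; Andrade 0.2087; Petrov 0.2148; Delacroix 0.2358.
Proportional shares: Sato 32,405.65; Vance 48,605.90; Tam 29,467.42; Andrade 67,659.25; Petrov 69,643.00; Delacroix 76,468.78.
At nearest $50: Sato $32,400; Vance $48,600; Tam $29,450; Andrade $67,650; Petrov $69,650; Delacroix $76,450. Sum = $324,200.
Difference $324,250 − $324,200 = +$50 applied to largest allocation (Delacroix): Delacroix becomes $76,500.

Sato: $32,400; Vance: $48,600; Tam: $29,450; Andrade: $67,650; Petrov: $69,650; Delacroix: $76,500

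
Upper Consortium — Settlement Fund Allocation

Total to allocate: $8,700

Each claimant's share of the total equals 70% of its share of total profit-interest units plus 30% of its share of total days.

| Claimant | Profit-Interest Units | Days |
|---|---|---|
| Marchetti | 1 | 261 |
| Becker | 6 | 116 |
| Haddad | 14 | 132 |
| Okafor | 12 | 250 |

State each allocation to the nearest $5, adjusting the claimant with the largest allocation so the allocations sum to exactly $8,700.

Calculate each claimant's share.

Totals — profit-interest units 33, days 759.
Combined weights (70% profit-interest units + 30% days): Marchetti 0.1244; Becker 0.1731; Haddad 0.3491; Okafor 0.3534.
Raw shares: Marchetti 1,082.06; Becker 1,506.17; Haddad 3,037.55; Okafor 3,074.23.
After rounding ($5): Marchetti $1,080; Becker $1,505; Haddad $3,040; Okafor $3,075. Sum = $8,700.
No rounding difference to absorb.

Marchetti: $1,080; Becker: $1,505; Haddad: $3,040; Okafor: $3,075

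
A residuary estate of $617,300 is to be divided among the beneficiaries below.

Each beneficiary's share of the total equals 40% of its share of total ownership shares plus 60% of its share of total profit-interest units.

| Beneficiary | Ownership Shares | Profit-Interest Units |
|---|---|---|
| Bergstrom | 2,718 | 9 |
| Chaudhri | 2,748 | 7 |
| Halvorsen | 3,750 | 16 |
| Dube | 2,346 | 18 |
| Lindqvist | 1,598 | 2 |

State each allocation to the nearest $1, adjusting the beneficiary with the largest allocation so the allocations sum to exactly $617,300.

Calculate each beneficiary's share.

Bergstrom: $115,102; Chaudhri: $101,419; Halvorsen: $184,324; Dube: $172,226; Lindqvist: $44,229

Totals — ownership shares 13,160, profit-interest units 52.
Combined weights (40% ownership shares + 60% profit-interest units): Bergstrom 0.1865; Chaudhri 0.1643; Halvorsen 0.2986; Dube 0.2790; Lindqvist 0.0716.
Raw shares: Bergstrom 115,101.84; Chaudhri 101,419.34; Halvorsen 184,324.02; Dube 172,226.27; Lindqvist 44,228.53.
After rounding ($1): Bergstrom $115,102; Chaudhri $101,419; Halvorsen $184,324; Dube $172,226; Lindqvist $44,229. Sum = $617,300.
Rounded total matches; no reconciliation needed.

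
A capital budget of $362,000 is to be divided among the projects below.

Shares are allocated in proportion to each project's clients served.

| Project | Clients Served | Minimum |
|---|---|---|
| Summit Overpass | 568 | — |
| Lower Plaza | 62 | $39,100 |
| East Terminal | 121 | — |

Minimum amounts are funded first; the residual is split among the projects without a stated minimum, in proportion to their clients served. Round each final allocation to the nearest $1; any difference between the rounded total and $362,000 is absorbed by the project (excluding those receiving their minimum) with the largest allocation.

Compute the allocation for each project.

Fund the minimums — Lower Plaza $39,100. Balance $322,900.
Balance split over remaining clients served 689: Summit Overpass 266,193.32 → $266,193; East Terminal 56,706.68 → $56,707.

Summit Overpass: $266,193 · Lower Plaza: $39,100 · East Terminal: $56,707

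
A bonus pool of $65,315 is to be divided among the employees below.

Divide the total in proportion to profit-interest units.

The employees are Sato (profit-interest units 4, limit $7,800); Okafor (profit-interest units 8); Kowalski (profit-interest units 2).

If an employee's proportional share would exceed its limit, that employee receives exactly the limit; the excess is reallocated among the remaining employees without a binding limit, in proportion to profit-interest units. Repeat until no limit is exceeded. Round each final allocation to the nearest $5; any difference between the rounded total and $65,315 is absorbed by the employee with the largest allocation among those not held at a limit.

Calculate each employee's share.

Sato: $7,800 · Okafor: $46,010 · Kowalski: $11,505

Combined profit-interest units = 14.
Pro-rata shares before constraints: Sato 18,661.43; Okafor 37,322.86; Kowalski 9,330.71.
Capped: Sato ($7,800); residual $57,515 reallocated over remaining profit-interest units 10.
Redistributed shares: Okafor 46,012.00 → $46,010; Kowalski 11,503.00 → $11,505.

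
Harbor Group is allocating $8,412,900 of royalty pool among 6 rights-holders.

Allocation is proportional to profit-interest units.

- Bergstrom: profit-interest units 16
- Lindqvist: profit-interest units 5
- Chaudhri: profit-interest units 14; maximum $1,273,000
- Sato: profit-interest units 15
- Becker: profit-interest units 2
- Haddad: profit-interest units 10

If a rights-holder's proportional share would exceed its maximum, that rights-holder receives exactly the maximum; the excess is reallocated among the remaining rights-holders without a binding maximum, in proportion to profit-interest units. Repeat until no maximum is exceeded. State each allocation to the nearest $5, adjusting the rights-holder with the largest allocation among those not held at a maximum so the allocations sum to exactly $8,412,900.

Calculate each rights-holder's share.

Sum of profit-interest units: 62.
Proportional shares (ignoring caps): Bergstrom 2,171,070.97; Lindqvist 678,459.68; Chaudhri 1,899,687.10; Sato 2,035,379.03; Becker 271,383.87; Haddad 1,356,919.35.
Held at cap: Chaudhri ($1,273,000); balance $7,139,900 reallocated over remaining profit-interest units 48.
Redistributed shares: Bergstrom 2,379,966.67 → $2,379,965; Lindqvist 743,739.58 → $743,740; Sato 2,231,218.75 → $2,231,220; Becker 297,495.83 → $297,495; Haddad 1,487,479.17 → $1,487,480.

Bergstrom: $2,379,965 · Lindqvist: $743,740 · Chaudhri: $1,273,000 · Sato: $2,231,220 · Becker: $297,495 · Haddad: $1,487,480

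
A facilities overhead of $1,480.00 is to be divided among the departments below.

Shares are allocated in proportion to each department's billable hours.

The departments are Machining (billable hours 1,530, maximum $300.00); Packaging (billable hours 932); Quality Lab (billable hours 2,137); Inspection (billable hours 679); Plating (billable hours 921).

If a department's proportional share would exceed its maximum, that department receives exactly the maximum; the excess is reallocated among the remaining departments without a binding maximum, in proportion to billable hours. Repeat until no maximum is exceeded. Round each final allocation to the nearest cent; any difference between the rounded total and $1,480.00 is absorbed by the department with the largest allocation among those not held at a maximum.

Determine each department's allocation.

Machining: $300.00 | Packaging: $235.55 | Quality Lab: $540.08 | Inspection: $171.60 | Plating: $232.77

Billable hours total: 6,199.
Unconstrained shares: Machining 365.2847; Packaging 222.5133; Quality Lab 510.2049; Inspection 162.1100; Plating 219.8871.
Cap binds for Machining ($300.00); remaining pool $1,180.00 reallocated over remaining billable hours 4,669.
Redistributed shares: Packaging 235.5451 → $235.55; Quality Lab 540.0857 → $540.09; Inspection 171.6042 → $171.60; Plating 232.76505 → $232.77.
Rounding difference −$0.01 applied to Quality Lab → $540.08.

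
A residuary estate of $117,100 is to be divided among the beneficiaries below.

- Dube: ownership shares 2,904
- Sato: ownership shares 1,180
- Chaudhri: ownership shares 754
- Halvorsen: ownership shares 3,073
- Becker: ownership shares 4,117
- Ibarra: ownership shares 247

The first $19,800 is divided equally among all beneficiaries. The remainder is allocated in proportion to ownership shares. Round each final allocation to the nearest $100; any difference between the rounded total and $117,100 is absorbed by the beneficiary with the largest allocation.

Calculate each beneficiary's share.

Dube: $26,300; Sato: $12,700; Chaudhri: $9,300; Halvorsen: $27,700; Becker: $35,800; Ibarra: $5,300

First tranche $19,800 split equally: $3,300 each.
Remainder $97,300 by ownership shares (total 12,275): Dube 23,019.08 → $23,000; Sato 9,353.48 → $9,400; Chaudhri 5,976.72 → $6,000; Halvorsen 24,358.69 → $24,400; Becker 32,634.14 → $32,600; Ibarra 1,957.89 → $2,000.
Rounding difference −$100 on remainder applied to Becker.
Totals: Dube $3,300 + $23,000 = $26,300; Sato $3,300 + $9,400 = $12,700; Chaudhri $3,300 + $6,000 = $9,300; Halvorsen $3,300 + $24,400 = $27,700; Becker $3,300 + $32,500 = $35,800; Ibarra $3,300 + $2,000 = $5,300.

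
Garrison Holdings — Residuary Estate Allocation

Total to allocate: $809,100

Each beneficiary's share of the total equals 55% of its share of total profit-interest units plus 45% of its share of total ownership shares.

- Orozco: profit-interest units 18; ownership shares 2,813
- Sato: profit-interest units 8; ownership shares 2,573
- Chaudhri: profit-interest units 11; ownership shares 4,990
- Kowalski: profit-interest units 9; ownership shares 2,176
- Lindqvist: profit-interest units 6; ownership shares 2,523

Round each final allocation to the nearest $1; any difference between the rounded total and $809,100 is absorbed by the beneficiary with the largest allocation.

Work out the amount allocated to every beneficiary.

Totals — profit-interest units 52, ownership shares 15,075.
Combined weights (55% profit-interest units + 45% ownership shares): Orozco 0.2744; Sato 0.1614; Chaudhri 0.2653; Kowalski 0.1601; Lindqvist 0.1388.
Proportional shares: Orozco 221,980.44; Sato 130,606.02; Chaudhri 214,655.34; Kowalski 129,575.37; Lindqvist 112,282.83.
At nearest $1: Orozco $221,980; Sato $130,606; Chaudhri $214,655; Kowalski $129,575; Lindqvist $112,283. Sum = $809,099.
Difference $809,100 − $809,099 = +$1 applied to largest allocation (Orozco): Orozco becomes $221,981.

Orozco: $221,981; Sato: $130,606; Chaudhri: $214,655; Kowalski: $129,575; Lindqvist: $112,283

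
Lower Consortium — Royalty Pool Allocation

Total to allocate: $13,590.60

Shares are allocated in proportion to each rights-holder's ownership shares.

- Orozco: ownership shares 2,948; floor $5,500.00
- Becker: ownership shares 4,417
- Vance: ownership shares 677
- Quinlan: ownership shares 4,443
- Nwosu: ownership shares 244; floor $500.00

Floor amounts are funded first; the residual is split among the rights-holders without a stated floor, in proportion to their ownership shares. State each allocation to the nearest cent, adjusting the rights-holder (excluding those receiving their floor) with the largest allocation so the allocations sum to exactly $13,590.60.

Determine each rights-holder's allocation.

Fund the minimums — Orozco $5,500.00; Nwosu $500.00. Residual $7,590.60.
Residual split over remaining ownership shares 9,537: Becker 3,515.5374 → $3,515.54; Vance 538.8315 → $538.83; Quinlan 3,536.2311 → $3,536.23.

Orozco: $5,500.00; Becker: $3,515.54; Vance: $538.83; Quinlan: $3,536.23; Nwosu: $500.00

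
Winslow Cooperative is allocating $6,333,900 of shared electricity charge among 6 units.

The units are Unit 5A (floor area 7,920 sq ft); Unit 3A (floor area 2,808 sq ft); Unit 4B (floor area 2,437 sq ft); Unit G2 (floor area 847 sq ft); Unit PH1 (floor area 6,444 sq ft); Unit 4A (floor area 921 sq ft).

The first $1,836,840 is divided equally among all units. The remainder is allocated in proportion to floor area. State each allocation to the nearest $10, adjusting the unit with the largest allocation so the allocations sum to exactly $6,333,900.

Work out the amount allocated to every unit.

Unit 5A: $1,972,260 | Unit 3A: $896,860 | Unit 4B: $818,810 | Unit G2: $484,320 | Unit PH1: $1,661,760 | Unit 4A: $499,890

First tranche $1,836,840 split equally: $306,140 each.
Remainder $4,497,060 by floor area (total 21,377): Unit 5A 1,666,123.18 → $1,666,120; Unit 3A 590,716.40 → $590,720; Unit 4B 512,669.47 → $512,670; Unit G2 178,182.62 → $178,180; Unit PH1 1,355,618.40 → $1,355,620; Unit 4A 193,749.93 → $193,750.
Totals: Unit 5A $306,140 + $1,666,120 = $1,972,260; Unit 3A $306,140 + $590,720 = $896,860; Unit 4B $306,140 + $512,670 = $818,810; Unit G2 $306,140 + $178,180 = $484,320; Unit PH1 $306,140 + $1,355,620 = $1,661,760; Unit 4A $306,140 + $193,750 = $499,890.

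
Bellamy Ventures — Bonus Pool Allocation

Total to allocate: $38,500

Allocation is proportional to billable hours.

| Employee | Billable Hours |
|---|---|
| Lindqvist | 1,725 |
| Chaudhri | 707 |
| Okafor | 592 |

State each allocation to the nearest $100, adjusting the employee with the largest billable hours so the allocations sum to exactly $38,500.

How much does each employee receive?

Combined billable hours = 1,725 + 707 + 592 = 3,024.
Raw shares: Lindqvist 21,961.81; Chaudhri 9,001.16; Okafor 7,537.04.
Rounded to nearest $100: Lindqvist $22,000; Chaudhri $9,000; Okafor $7,500. Sum = $38,500.
No rounding difference to absorb.

Lindqvist: $22,000 · Chaudhri: $9,000 · Okafor: $7,500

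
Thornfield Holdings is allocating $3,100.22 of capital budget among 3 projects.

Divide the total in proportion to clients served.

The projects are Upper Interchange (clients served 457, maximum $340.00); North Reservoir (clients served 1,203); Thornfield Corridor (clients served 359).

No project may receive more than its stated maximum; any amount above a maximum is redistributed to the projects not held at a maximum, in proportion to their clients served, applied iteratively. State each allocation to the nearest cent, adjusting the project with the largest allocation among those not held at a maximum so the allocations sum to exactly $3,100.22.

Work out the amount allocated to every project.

Clients served total: 2,019.
Unconstrained shares: Upper Interchange 701.7338; North Reservoir 1,847.2336; Thornfield Corridor 551.2526.
Capped: Upper Interchange ($340.00); remaining pool $2,760.22 reallocated over remaining clients served 1,562.
Shares after redistribution: North Reservoir 2,125.8288 → $2,125.83; Thornfield Corridor 634.3912 → $634.39.

Upper Interchange: $340.00 | North Reservoir: $2,125.83 | Thornfield Corridor: $634.39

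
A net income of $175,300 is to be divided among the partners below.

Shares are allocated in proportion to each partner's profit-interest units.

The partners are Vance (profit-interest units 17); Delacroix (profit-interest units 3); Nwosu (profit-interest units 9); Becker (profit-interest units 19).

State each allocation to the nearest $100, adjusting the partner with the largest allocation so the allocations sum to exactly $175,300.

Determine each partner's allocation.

Combined profit-interest units = 48.
Raw shares: Vance 17/48 × $175,300 = 62,085.42; Delacroix 3/48 × $175,300 = 10,956.25; Nwosu 9/48 × $175,300 = 32,868.75; Becker 19/48 × $175,300 = 69,389.58.
Rounded to nearest $100: Vance $62,100; Delacroix $11,000; Nwosu $32,900; Becker $69,400. Sum = $175,400.
Difference $175,300 − $175,400 = −$100 applied to largest allocation (Becker): Becker becomes $69,300.

Vance: $62,100; Delacroix: $11,000; Nwosu: $32,900; Becker: $69,300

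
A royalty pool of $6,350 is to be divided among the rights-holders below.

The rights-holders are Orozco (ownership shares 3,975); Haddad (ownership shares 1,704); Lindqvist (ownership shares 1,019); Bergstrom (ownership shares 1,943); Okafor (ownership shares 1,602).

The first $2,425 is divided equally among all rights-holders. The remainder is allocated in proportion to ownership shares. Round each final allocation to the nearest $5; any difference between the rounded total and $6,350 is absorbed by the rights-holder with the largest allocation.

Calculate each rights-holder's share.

First tranche $2,425 split equally: $485 each.
Remainder $3,925 by ownership shares (total 10,243): Orozco 1,523.17 → $1,525; Haddad 652.95 → $655; Lindqvist 390.47 → $390; Bergstrom 744.54 → $745; Okafor 613.87 → $615.
Rounding difference −$5 on remainder applied to Orozco.
Totals: Orozco $485 + $1,520 = $2,005; Haddad $485 + $655 = $1,140; Lindqvist $485 + $390 = $875; Bergstrom $485 + $745 = $1,230; Okafor $485 + $615 = $1,100.

Orozco: $2,005 | Haddad: $1,140 | Lindqvist: $875 | Bergstrom: $1,230 | Okafor: $1,100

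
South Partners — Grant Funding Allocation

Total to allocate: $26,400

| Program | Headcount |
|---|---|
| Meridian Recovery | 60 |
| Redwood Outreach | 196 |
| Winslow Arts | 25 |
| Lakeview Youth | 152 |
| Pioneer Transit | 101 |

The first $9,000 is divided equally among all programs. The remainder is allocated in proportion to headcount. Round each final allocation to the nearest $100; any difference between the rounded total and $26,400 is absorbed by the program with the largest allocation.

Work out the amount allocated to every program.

Meridian Recovery: $3,800 · Redwood Outreach: $8,100 · Winslow Arts: $2,600 · Lakeview Youth: $6,800 · Pioneer Transit: $5,100

First tranche $9,000 split equally: $1,800 each.
Remainder $17,400 by headcount (total 534): Meridian Recovery 1,955.06 → $2,000; Redwood Outreach 6,386.52 → $6,400; Winslow Arts 814.61 → $800; Lakeview Youth 4,952.81 → $5,000; Pioneer Transit 3,291.01 → $3,300.
Rounding difference −$100 on remainder applied to Redwood Outreach.
Totals: Meridian Recovery $1,800 + $2,000 = $3,800; Redwood Outreach $1,800 + $6,300 = $8,100; Winslow Arts $1,800 + $800 = $2,600; Lakeview Youth $1,800 + $5,000 = $6,800; Pioneer Transit $1,800 + $3,300 = $5,100.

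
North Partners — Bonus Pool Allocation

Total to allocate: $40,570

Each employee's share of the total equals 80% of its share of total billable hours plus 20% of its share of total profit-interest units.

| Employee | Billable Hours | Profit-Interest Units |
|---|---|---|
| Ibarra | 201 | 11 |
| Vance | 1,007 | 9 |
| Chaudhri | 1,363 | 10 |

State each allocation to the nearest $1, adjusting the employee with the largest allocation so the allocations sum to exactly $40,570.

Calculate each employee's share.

Totals — billable hours 2,571, profit-interest units 30.
Blended shares (80% billable hours + 20% profit-interest units): Ibarra 0.1359; Vance 0.3733; Chaudhri 0.4908.
Unrounded shares: Ibarra 5,512.53; Vance 15,146.45; Chaudhri 19,911.02.
Rounded to nearest $1: Ibarra $5,513; Vance $15,146; Chaudhri $19,911. Sum = $40,570.
No rounding difference to absorb.

Ibarra: $5,513 · Vance: $15,146 · Chaudhri: $19,911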